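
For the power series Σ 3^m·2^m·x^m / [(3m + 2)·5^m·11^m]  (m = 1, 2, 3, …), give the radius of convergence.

R = 55/6

Apply the ratio test: |a_{m+1}| / |a_m| = [(3m + 2)/(3(m+1) + 2)] · 3·2/(5·11), which tends to 6/55 as m → ∞.
The series converges when 6/55 · |x| < 1, giving R = 55/6.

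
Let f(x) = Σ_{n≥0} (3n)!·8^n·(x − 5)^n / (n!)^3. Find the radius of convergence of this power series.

Apply the ratio test: |a_{n+1}| / |a_n| = (3n+1)·(3n+2)·(3n+3)/(n+1)³ · 8, which tends to 216 as n → ∞.
Hence the series converges for |x − 5| < 1/(216) = 1/216, so the radius of convergence is 1/216.

R = 1/216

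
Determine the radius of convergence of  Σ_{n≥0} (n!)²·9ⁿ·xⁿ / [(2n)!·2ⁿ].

R = 8/9

By the ratio test, |a_{n+1}/a_n| = (n+1)²/[(2n+1)·(2n+2)] · 9/2 → 9/8.
Hence the series converges for |x| < 1/(9/8) = 8/9, so the radius of convergence is 8/9.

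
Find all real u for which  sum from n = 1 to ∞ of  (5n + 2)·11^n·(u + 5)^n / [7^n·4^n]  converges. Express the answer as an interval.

Apply the ratio test: |a_{n+1}| / |a_n| = [(5(n+1) + 2)/(5n + 2)] · 11/(7·4), which tends to 11/28 as n → ∞.
Thus R = 1/(11/28) = 28/11.
At u = -27/11: the terms have absolute value of order n, which does not tend to 0, so the series diverges by the divergence test.
When u = -83/11, the terms have absolute value of order n, which does not tend to 0, so the series diverges by the divergence test.

(-83/11, -27/11)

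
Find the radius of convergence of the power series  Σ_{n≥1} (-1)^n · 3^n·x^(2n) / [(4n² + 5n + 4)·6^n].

Ratio test: |a_{n+1}/a_n| = [(4n² + 5n + 4)/(4(n+1)² + 5(n+1) + 4)] · 3/6 → 1/2 as n → ∞.
Successive powers of x differ by 2, so the series converges when |x|² · 1/2 < 1, i.e. |x| < √(2). So R = √2.

R = √2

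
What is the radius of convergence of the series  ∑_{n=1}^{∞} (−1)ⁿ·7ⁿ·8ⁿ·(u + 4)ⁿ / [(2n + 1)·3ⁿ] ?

Ratio test: |a_{n+1}/a_n| = [(2n + 1)/(2(n+1) + 1)] · 7·8/3 → 56/3 as n → ∞.
Hence the series converges for |u + 4| < 1/(56/3) = 3/56, so the radius of convergence is 3/56.

R = 3/56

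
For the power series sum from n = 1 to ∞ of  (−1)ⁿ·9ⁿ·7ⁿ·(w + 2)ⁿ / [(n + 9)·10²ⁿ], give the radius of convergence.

R = 100/63

By the ratio test, |a_{n+1}/a_n| = [(n + 9)/((n+1) + 9)] · 9·7/100 → 63/100.
Thus R = 1/(63/100) = 100/63.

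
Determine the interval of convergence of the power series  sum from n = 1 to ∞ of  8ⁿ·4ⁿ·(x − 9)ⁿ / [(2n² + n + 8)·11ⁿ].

[277/32, 299/32]

Ratio test: |a_{n+1}/a_n| = [(2n² + n + 8)/(2(n+1)² + (n+1) + 8)] · 8·4/11 → 32/11 as n → ∞.
Hence the series converges for |x − 9| < 1/(32/11) = 11/32, so the radius of convergence is 11/32.
Check x = 299/32: absolute convergence follows by limit comparison with Σ 1/n².
When x = 277/32, the series is dominated by a constant times Σ 1/n², which converges (p = 2 > 1).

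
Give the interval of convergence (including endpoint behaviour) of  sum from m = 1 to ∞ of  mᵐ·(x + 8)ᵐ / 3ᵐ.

{-8}

Applying the root test, |a_m|^(1/m) = m/3 → ∞.
Since the m-th root of |a_m| is unbounded, the series converges only at x = -8; R = 0.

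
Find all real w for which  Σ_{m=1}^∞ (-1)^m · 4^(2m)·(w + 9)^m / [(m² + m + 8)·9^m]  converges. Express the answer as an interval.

[-153/16, -135/16]

By the ratio test, |a_{m+1}/a_m| = [(m² + m + 8)/((m+1)² + (m+1) + 8)] · 16/9 → 16/9.
Hence the series converges for |w + 9| < 1/(16/9) = 9/16, so the radius of convergence is 9/16.
When w = -135/16, the series is dominated by a constant times Σ 1/m², which converges (p = 2 > 1).
At w = -153/16: absolute convergence follows by limit comparison with Σ 1/m².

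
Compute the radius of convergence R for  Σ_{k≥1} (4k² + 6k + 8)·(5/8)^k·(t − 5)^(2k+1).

Apply the ratio test: |a_{k+1}| / |a_k| = [(4(k+1)² + 6(k+1) + 8)/(4k² + 6k + 8)] · 5/8, which tends to 5/8 as k → ∞.
Writing y = (t − 5)², the series in y has radius 8/5, so |t − 5| < √(8/5) and R = 2√10/5.

R = 2√10/5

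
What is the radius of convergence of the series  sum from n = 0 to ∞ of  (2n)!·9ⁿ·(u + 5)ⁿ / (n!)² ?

R = 1/36

Ratio test: |a_{n+1}/a_n| = (2n+1)·(2n+2)/(n+1)² · 9 → 36 as n → ∞.
Thus R = 1/(36) = 1/36.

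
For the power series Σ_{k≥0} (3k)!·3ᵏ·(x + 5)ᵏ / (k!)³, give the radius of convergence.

R = 1/81

Apply the ratio test: |a_{k+1}| / |a_k| = (3k+1)·(3k+2)·(3k+3)/(k+1)³ · 3, which tends to 81 as k → ∞.
Thus R = 1/(81) = 1/81.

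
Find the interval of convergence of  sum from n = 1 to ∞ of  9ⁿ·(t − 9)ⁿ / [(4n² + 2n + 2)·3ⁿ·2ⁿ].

Ratio test: |a_{n+1}/a_n| = [(4n² + 2n + 2)/(4(n+1)² + 2(n+1) + 2)] · 9/(3·2) → 3/2 as n → ∞.
Thus R = 1/(3/2) = 2/3.
When t = 29/3, absolute convergence follows by limit comparison with Σ 1/n².
Endpoint t = 25/3: the series is dominated by a constant times Σ 1/n², which converges (p = 2 > 1).

[25/3, 29/3]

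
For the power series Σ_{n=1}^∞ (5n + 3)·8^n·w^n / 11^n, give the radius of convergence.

R = 11/8

Apply the ratio test: |a_{n+1}| / |a_n| = [(5(n+1) + 3)/(5n + 3)] · 8/11, which tends to 8/11 as n → ∞.
Convergence for |w| · 8/11 < 1, i.e. |w| < 11/8. So R = 11/8.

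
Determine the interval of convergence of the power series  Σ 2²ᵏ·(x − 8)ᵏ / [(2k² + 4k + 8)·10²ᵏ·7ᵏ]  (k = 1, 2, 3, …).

[-167, 183]

Apply the ratio test: |a_{k+1}| / |a_k| = [(2k² + 4k + 8)/(2(k+1)² + 4(k+1) + 8)] · 4/(100·7), which tends to 1/175 as k → ∞.
Hence the series converges for |x − 8| < 1/(1/175) = 175, so the radius of convergence is 175.
When x = 183, absolute convergence follows by limit comparison with Σ 1/k².
When x = -167, the series is dominated by a constant times Σ 1/k², which converges (p = 2 > 1).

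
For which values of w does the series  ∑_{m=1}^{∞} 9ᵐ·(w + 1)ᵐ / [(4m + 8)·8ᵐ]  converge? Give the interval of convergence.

By the ratio test, |a_{m+1}/a_m| = [(4m + 8)/(4(m+1) + 8)] · 9/8 → 9/8.
The series converges when 9/8 · |w + 1| < 1, giving R = 8/9.
Check w = -1/9: the terms are asymptotic to a nonzero constant times 1/m, so the series diverges by limit comparison with Σ 1/m.
Endpoint w = -17/9: convergence follows from the alternating series test (terms decrease monotonically to 0).

[-17/9, -1/9)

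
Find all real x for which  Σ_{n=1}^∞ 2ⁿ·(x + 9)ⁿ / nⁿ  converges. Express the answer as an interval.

(−∞, ∞)

Applying the root test, |a_n|^(1/n) = 2/n → 0.
The limit is 0 for every x, so R = ∞.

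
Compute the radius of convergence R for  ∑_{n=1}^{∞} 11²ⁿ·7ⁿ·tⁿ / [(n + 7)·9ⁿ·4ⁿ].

Ratio test: |a_{n+1}/a_n| = [(n + 7)/((n+1) + 7)] · 121·7/(9·4) → 847/36 as n → ∞.
Thus R = 1/(847/36) = 36/847.

R = 36/847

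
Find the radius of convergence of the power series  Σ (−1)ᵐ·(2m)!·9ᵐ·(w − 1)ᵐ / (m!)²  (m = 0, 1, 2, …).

Apply the ratio test: |a_{m+1}| / |a_m| = (2m+1)·(2m+2)/(m+1)² · 9, which tends to 36 as m → ∞.
Convergence for |w − 1| · 36 < 1, i.e. |w − 1| < 1/36. So R = 1/36.

R = 1/36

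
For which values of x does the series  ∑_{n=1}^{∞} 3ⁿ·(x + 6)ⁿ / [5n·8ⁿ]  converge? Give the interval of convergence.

Apply the ratio test: |a_{n+1}| / |a_n| = [5n/5(n+1)] · 3/8, which tends to 3/8 as n → ∞.
Thus R = 1/(3/8) = 8/3.
Check x = -10/3: the terms are asymptotic to a nonzero constant times 1/n, so the series diverges by limit comparison with Σ 1/n.
Endpoint x = -26/3: convergence follows from the alternating series test (terms decrease monotonically to 0).

[-26/3, -10/3)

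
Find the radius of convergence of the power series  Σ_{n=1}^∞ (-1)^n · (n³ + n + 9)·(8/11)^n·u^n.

R = 11/8

Ratio test: |a_{n+1}/a_n| = [((n+1)³ + (n+1) + 9)/(n³ + n + 9)] · 8/11 → 8/11 as n → ∞.
Hence the series converges for |u| < 1/(8/11) = 11/8, so the radius of convergence is 11/8.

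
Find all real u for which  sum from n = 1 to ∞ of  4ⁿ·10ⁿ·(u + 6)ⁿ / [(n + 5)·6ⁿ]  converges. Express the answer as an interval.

Apply the ratio test: |a_{n+1}| / |a_n| = [(n + 5)/((n+1) + 5)] · 4·10/6, which tends to 20/3 as n → ∞.
Thus R = 1/(20/3) = 3/20.
Check u = -117/20: comparison with the harmonic series Σ 1/n shows the series diverges.
At u = -123/20: an alternating series whose terms decrease to 0 in absolute value, so it converges by the Leibniz criterion.

[-123/20, -117/20)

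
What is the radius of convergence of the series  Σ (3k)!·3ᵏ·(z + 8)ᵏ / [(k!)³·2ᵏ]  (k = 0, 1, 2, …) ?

Apply the ratio test: |a_{k+1}| / |a_k| = (3k+1)·(3k+2)·(3k+3)/(k+1)³ · 3/2, which tends to 81/2 as k → ∞.
Convergence for |z + 8| · 81/2 < 1, i.e. |z + 8| < 2/81. So R = 2/81.

R = 2/81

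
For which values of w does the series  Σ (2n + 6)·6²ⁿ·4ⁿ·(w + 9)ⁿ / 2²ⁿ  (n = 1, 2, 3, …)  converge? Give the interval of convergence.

Ratio test: |a_{n+1}/a_n| = [(2(n+1) + 6)/(2n + 6)] · 36·4/4 → 36 as n → ∞.
Thus R = 1/(36) = 1/36.
At w = -323/36: the n-th term does not approach 0; divergence by the term test.
At w = -325/36: the terms have absolute value of order n, which does not tend to 0, so the series diverges by the divergence test.

(-325/36, -323/36)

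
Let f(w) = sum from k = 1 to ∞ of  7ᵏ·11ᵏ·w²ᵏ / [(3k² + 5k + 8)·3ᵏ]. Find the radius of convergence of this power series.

R = √231/77

The ratio of consecutive coefficients is [(3k² + 5k + 8)/(3(k+1)² + 5(k+1) + 8)] · 7·11/3 → 77/3.
Successive powers of w differ by 2, so the series converges when |w|² · 77/3 < 1, i.e. |w| < √(3/77). So R = √231/77.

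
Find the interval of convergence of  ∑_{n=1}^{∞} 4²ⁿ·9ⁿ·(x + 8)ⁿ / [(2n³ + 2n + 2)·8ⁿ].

Apply the ratio test: |a_{n+1}| / |a_n| = [(2n³ + 2n + 2)/(2(n+1)³ + 2(n+1) + 2)] · 16·9/8, which tends to 18 as n → ∞.
Thus R = 1/(18) = 1/18.
When x = -143/18, absolute convergence follows by limit comparison with Σ 1/n³.
Endpoint x = -145/18: the series is dominated by a constant times Σ 1/n³, which converges (p = 3 > 1).

[-145/18, -143/18]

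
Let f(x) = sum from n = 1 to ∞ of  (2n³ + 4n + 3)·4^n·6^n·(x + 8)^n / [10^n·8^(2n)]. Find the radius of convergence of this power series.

R = 80/3

Apply the ratio test: |a_{n+1}| / |a_n| = [(2(n+1)³ + 4(n+1) + 3)/(2n³ + 4n + 3)] · 4·6/(10·64), which tends to 3/80 as n → ∞.
Convergence for |x + 8| · 3/80 < 1, i.e. |x + 8| < 80/3. So R = 80/3.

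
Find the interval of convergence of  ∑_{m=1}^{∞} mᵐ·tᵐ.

{0}

Root test: |a_m|^(1/m) = m → ∞.
The root grows without bound, so R = 0 (convergence only at t = 0).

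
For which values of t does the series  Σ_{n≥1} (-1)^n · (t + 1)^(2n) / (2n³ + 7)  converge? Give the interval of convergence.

[-2, 0]

Ratio test: |a_{n+1}/a_n| = (2n³ + 7)/(2(n+1)³ + 7) → 1 as n → ∞.
Writing y = (t + 1)², the series in y has radius 1, so |t + 1| < √(1) = 1 and R = 1.
Endpoint t = 0: absolute convergence follows by limit comparison with Σ 1/n³.
Endpoint t = -2: the terms are on the order of 1/n³, so the series converges absolutely by comparison with the p-series (p = 3 > 1).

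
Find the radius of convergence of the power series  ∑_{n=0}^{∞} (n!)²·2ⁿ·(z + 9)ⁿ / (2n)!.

R = 2

The ratio of consecutive coefficients is (n+1)²/[(2n+1)·(2n+2)] · 2 → 1/2.
Hence the series converges for |z + 9| < 1/(1/2) = 2, so the radius of convergence is 2.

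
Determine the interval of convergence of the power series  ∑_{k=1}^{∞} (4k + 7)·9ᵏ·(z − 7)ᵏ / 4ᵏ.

(59/9, 67/9)

By the ratio test, |a_{k+1}/a_k| = [(4(k+1) + 7)/(4k + 7)] · 9/4 → 9/4.
Thus R = 1/(9/4) = 4/9.
At z = 67/9: the k-th term does not approach 0; divergence by the term test.
Check z = 59/9: the terms do not tend to 0, so the series diverges.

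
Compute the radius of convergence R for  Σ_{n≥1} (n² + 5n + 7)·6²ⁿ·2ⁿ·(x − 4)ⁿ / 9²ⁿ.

Apply the ratio test: |a_{n+1}| / |a_n| = [((n+1)² + 5(n+1) + 7)/(n² + 5n + 7)] · 36·2/81, which tends to 8/9 as n → ∞.
Convergence for |x − 4| · 8/9 < 1, i.e. |x − 4| < 9/8. So R = 9/8.

R = 9/8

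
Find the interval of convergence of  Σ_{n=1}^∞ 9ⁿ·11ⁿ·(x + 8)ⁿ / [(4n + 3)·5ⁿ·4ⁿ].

By the ratio test, |a_{n+1}/a_n| = [(4n + 3)/(4(n+1) + 3)] · 9·11/(5·4) → 99/20.
Convergence for |x + 8| · 99/20 < 1, i.e. |x + 8| < 20/99. So R = 20/99.
Check x = -772/99: the terms are asymptotic to a nonzero constant times 1/n, so the series diverges by limit comparison with Σ 1/n.
At x = -812/99: the terms alternate in sign and decrease monotonically to 0 in absolute value (size ~ c/n), so the alternating series test gives convergence.

[-812/99, -772/99)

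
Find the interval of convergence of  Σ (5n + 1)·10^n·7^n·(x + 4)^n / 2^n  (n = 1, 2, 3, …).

The ratio of consecutive coefficients is [(5(n+1) + 1)/(5n + 1)] · 10·7/2 → 35.
The series converges when 35 · |x + 4| < 1, giving R = 1/35.
When x = -139/35, the n-th term does not approach 0; divergence by the term test.
Endpoint x = -141/35: the terms have absolute value of order n, which does not tend to 0, so the series diverges by the divergence test.

(-141/35, -139/35)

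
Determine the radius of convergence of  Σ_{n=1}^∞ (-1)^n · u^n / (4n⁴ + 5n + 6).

Ratio test: |a_{n+1}/a_n| = (4n⁴ + 5n + 6)/(4(n+1)⁴ + 5(n+1) + 6) → 1 as n → ∞.
Hence R = 1.

R = 1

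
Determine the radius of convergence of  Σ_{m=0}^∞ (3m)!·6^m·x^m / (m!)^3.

The ratio of consecutive coefficients is (3m+1)·(3m+2)·(3m+3)/(m+1)³ · 6 → 162.
Thus R = 1/(162) = 1/162.

R = 1/162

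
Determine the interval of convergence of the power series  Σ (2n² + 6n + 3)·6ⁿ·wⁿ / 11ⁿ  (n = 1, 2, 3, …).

By the ratio test, |a_{n+1}/a_n| = [(2(n+1)² + 6(n+1) + 3)/(2n² + 6n + 3)] · 6/11 → 6/11.
Thus R = 1/(6/11) = 11/6.
Check w = 11/6: the terms do not tend to 0, so the series diverges.
At w = -11/6: the terms do not tend to 0, so the series diverges.

(-11/6, 11/6)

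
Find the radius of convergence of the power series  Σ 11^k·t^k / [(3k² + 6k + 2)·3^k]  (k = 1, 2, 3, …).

Apply the ratio test: |a_{k+1}| / |a_k| = [(3k² + 6k + 2)/(3(k+1)² + 6(k+1) + 2)] · 11/3, which tends to 11/3 as k → ∞.
Thus R = 1/(11/3) = 3/11.

R = 3/11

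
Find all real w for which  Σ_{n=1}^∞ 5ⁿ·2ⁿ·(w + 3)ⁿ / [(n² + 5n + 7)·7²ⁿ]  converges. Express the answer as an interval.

Ratio test: |a_{n+1}/a_n| = [(n² + 5n + 7)/((n+1)² + 5(n+1) + 7)] · 5·2/49 → 10/49 as n → ∞.
Thus R = 1/(10/49) = 49/10.
Check w = 19/10: absolute convergence follows by limit comparison with Σ 1/n².
Check w = -79/10: the terms are on the order of 1/n², so the series converges absolutely by comparison with the p-series (p = 2 > 1).

[-79/10, 19/10]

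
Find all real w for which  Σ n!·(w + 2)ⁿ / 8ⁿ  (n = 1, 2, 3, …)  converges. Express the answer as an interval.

{-2}

By the ratio test, |a_{n+1}/a_n| = (n+1) · 1/8 → ∞.
The ratio grows without bound, so the series diverges whenever (w + 2) ≠ 0; it converges only at w = -2. R = 0.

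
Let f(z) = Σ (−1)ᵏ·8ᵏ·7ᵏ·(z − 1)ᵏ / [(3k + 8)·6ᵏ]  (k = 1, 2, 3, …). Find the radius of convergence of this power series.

R = 3/28

The ratio of consecutive coefficients is [(3k + 8)/(3(k+1) + 8)] · 8·7/6 → 28/3.
Convergence for |z − 1| · 28/3 < 1, i.e. |z − 1| < 3/28. So R = 3/28.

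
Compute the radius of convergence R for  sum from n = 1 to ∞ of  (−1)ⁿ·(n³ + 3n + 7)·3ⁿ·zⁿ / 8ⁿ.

R = 8/3

Ratio test: |a_{n+1}/a_n| = [((n+1)³ + 3(n+1) + 7)/(n³ + 3n + 7)] · 3/8 → 3/8 as n → ∞.
Thus R = 1/(3/8) = 8/3.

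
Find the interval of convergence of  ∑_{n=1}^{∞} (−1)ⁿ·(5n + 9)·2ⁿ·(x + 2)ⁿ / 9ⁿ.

(-13/2, 5/2)

Ratio test: |a_{n+1}/a_n| = [(5(n+1) + 9)/(5n + 9)] · 2/9 → 2/9 as n → ∞.
The series converges when 2/9 · |x + 2| < 1, giving R = 9/2.
Check x = 5/2: the terms do not tend to 0, so the series diverges.
Check x = -13/2: the terms have absolute value of order n, which does not tend to 0, so the series diverges by the divergence test.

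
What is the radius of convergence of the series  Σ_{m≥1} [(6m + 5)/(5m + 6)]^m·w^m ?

R = 5/6

Root test: |a_m|^(1/m) = (6m + 5)/(5m + 6) → 6/5.
Convergence for |w| · 6/5 < 1, i.e. |w| < 5/6. So R = 5/6.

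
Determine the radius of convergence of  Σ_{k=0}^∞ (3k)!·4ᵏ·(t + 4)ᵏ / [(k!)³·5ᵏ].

R = 5/108

Apply the ratio test: |a_{k+1}| / |a_k| = (3k+1)·(3k+2)·(3k+3)/(k+1)³ · 4/5, which tends to 108/5 as k → ∞.
Convergence for |t + 4| · 108/5 < 1, i.e. |t + 4| < 5/108. So R = 5/108.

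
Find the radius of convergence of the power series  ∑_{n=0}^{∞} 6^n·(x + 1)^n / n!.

R = ∞

The ratio of consecutive coefficients is 6 · 1/(n+1) → 0.
The ratio tends to 0 regardless of x, hence R = ∞.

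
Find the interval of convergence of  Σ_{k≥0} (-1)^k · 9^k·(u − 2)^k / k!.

Ratio test: |a_{k+1}/a_k| = 9 · 1/(k+1) → 0 as k → ∞.
The limit is 0, so the series converges for all u; R = ∞.

(−∞, ∞)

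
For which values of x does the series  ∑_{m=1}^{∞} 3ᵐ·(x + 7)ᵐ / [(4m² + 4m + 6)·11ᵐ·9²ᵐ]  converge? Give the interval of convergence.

[-304, 290]

Apply the ratio test: |a_{m+1}| / |a_m| = [(4m² + 4m + 6)/(4(m+1)² + 4(m+1) + 6)] · 3/(11·81), which tends to 1/297 as m → ∞.
Hence the series converges for |x + 7| < 1/(1/297) = 297, so the radius of convergence is 297.
Check x = 290: the terms are on the order of 1/m², so the series converges absolutely by comparison with the p-series (p = 2 > 1).
At x = -304: the terms are on the order of 1/m², so the series converges absolutely by comparison with the p-series (p = 2 > 1).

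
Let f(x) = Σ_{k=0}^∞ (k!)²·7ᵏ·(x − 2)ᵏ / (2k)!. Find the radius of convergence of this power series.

R = 4/7

Ratio test: |a_{k+1}/a_k| = (k+1)²/[(2k+1)·(2k+2)] · 7 → 7/4 as k → ∞.
Hence the series converges for |x − 2| < 1/(7/4) = 4/7, so the radius of convergence is 4/7.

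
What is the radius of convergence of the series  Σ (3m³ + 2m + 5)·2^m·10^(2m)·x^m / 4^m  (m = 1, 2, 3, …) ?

R = 1/50

The ratio of consecutive coefficients is [(3(m+1)³ + 2(m+1) + 5)/(3m³ + 2m + 5)] · 2·100/4 → 50.
Hence the series converges for |x| < 1/(50) = 1/50, so the radius of convergence is 1/50.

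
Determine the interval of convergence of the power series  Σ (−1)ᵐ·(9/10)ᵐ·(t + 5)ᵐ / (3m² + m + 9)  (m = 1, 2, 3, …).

Ratio test: |a_{m+1}/a_m| = [(3m² + m + 9)/(3(m+1)² + (m+1) + 9)] · 9/10 → 9/10 as m → ∞.
Thus R = 1/(9/10) = 10/9.
At t = -35/9: the series is dominated by a constant times Σ 1/m², which converges (p = 2 > 1).
Check t = -55/9: absolute convergence follows by limit comparison with Σ 1/m².

[-55/9, -35/9]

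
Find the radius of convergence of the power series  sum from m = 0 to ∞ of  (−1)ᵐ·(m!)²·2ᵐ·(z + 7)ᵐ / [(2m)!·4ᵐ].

R = 8

The ratio of consecutive coefficients is (m+1)²/[(2m+1)·(2m+2)] · 2/4 → 1/8.
Convergence for |z + 7| · 1/8 < 1, i.e. |z + 7| < 8. So R = 8.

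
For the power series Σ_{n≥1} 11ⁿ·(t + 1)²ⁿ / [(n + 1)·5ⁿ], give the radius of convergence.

Apply the ratio test: |a_{n+1}| / |a_n| = [(n + 1)/((n+1) + 1)] · 11/5, which tends to 11/5 as n → ∞.
Since the exponent of (t + 1) increases by 2 each term, convergence requires |t + 1|² < 5/11, hence R = √55/11.

R = √55/11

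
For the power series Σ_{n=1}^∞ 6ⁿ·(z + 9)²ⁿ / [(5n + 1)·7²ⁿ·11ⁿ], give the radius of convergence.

R = 7√66/6

By the ratio test, |a_{n+1}/a_n| = [(5n + 1)/(5(n+1) + 1)] · 6/(49·11) → 6/539.
Writing y = (z + 9)², the series in y has radius 539/6, so |z + 9| < √(539/6) and R = 7√66/6.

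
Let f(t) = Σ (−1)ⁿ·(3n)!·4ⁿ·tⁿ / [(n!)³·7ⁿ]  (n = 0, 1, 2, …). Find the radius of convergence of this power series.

R = 7/108

Ratio test: |a_{n+1}/a_n| = (3n+1)·(3n+2)·(3n+3)/(n+1)³ · 4/7 → 108/7 as n → ∞.
Hence the series converges for |t| < 1/(108/7) = 7/108, so the radius of convergence is 7/108.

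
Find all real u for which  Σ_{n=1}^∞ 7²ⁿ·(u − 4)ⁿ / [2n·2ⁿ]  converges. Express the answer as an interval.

[194/49, 198/49)

By the ratio test, |a_{n+1}/a_n| = [2n/2(n+1)] · 49/2 → 49/2.
Convergence for |u − 4| · 49/2 < 1, i.e. |u − 4| < 2/49. So R = 2/49.
At u = 198/49: the terms behave like c/n; limit comparison with the harmonic series gives divergence.
When u = 194/49, an alternating series whose terms decrease to 0 in absolute value, so it converges by the Leibniz criterion.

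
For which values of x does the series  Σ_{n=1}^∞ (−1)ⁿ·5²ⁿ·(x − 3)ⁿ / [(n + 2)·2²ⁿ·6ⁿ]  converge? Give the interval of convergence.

By the ratio test, |a_{n+1}/a_n| = [(n + 2)/((n+1) + 2)] · 25/(4·6) → 25/24.
Convergence for |x − 3| · 25/24 < 1, i.e. |x − 3| < 24/25. So R = 24/25.
At x = 99/25: the terms alternate in sign and decrease monotonically to 0 in absolute value (size ~ c/n), so the alternating series test gives convergence.
At x = 51/25: comparison with the harmonic series Σ 1/n shows the series diverges.

(51/25, 99/25]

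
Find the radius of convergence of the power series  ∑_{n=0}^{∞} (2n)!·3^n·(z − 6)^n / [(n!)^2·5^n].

By the ratio test, |a_{n+1}/a_n| = (2n+1)·(2n+2)/(n+1)² · 3/5 → 12/5.
Convergence for |z − 6| · 12/5 < 1, i.e. |z − 6| < 5/12. So R = 5/12.

R = 5/12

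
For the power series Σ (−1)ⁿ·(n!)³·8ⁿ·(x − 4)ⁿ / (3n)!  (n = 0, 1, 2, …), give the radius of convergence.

The ratio of consecutive coefficients is (n+1)³/[(3n+1)·(3n+2)·(3n+3)] · 8 → 8/27.
Hence the series converges for |x − 4| < 1/(8/27) = 27/8, so the radius of convergence is 27/8.

R = 27/8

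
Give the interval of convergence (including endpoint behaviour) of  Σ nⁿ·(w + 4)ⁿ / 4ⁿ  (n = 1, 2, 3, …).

By the Cauchy root test, |a_n|^(1/n) = n/4 → ∞.
Since the n-th root of |a_n| is unbounded, the series converges only at w = -4; R = 0.

{-4}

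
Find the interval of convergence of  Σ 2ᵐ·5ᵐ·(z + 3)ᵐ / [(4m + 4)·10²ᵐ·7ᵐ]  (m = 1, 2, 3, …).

[-73, 67)

Apply the ratio test: |a_{m+1}| / |a_m| = [(4m + 4)/(4(m+1) + 4)] · 2·5/(100·7), which tends to 1/70 as m → ∞.
Convergence for |z + 3| · 1/70 < 1, i.e. |z + 3| < 70. So R = 70.
Endpoint z = 67: the terms are asymptotic to a nonzero constant times 1/m, so the series diverges by limit comparison with Σ 1/m.
When z = -73, the terms alternate in sign and decrease monotonically to 0 in absolute value (size ~ c/m), so the alternating series test gives convergence.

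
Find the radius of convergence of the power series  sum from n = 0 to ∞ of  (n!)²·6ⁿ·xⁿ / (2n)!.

R = 2/3

The ratio of consecutive coefficients is (n+1)²/[(2n+1)·(2n+2)] · 6 → 3/2.
Hence the series converges for |x| < 1/(3/2) = 2/3, so the radius of convergence is 2/3.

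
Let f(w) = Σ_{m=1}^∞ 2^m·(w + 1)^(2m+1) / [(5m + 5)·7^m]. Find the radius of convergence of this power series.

R = √14/2

Ratio test: |a_{m+1}/a_m| = [(5m + 5)/(5(m+1) + 5)] · 2/7 → 2/7 as m → ∞.
Since the exponent of (w + 1) increases by 2 each term, convergence requires |w + 1|² < 7/2, hence R = √14/2.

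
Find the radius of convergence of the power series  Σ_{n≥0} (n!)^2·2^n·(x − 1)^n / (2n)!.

R = 2

The ratio of consecutive coefficients is (n+1)²/[(2n+1)·(2n+2)] · 2 → 1/2.
The series converges when 1/2 · |x − 1| < 1, giving R = 2.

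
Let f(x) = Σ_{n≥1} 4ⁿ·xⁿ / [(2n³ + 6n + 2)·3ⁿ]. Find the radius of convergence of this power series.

By the ratio test, |a_{n+1}/a_n| = [(2n³ + 6n + 2)/(2(n+1)³ + 6(n+1) + 2)] · 4/3 → 4/3.
The series converges when 4/3 · |x| < 1, giving R = 3/4.

R = 3/4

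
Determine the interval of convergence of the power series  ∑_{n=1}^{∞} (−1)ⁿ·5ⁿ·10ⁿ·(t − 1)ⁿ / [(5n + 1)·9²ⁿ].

(-31/50, 131/50]

The ratio of consecutive coefficients is [(5n + 1)/(5(n+1) + 1)] · 5·10/81 → 50/81.
Thus R = 1/(50/81) = 81/50.
Endpoint t = 131/50: convergence follows from the alternating series test (terms decrease monotonically to 0).
Endpoint t = -31/50: the terms are asymptotic to a nonzero constant times 1/n, so the series diverges by limit comparison with Σ 1/n.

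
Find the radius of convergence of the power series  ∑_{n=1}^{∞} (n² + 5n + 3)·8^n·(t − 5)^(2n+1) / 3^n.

By the ratio test, |a_{n+1}/a_n| = [((n+1)² + 5(n+1) + 3)/(n² + 5n + 3)] · 8/3 → 8/3.
Since the exponent of (t − 5) increases by 2 each term, convergence requires |t − 5|² < 3/8, hence R = √6/4.

R = √6/4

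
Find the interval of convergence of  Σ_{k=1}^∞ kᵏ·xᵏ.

{0}

Applying the root test, |a_k|^(1/k) = k → ∞.
Since the k-th root of |a_k| is unbounded, the series converges only at x = 0; R = 0.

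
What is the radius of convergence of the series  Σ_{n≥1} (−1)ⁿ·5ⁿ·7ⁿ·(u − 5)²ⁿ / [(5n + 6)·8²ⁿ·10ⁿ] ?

By the ratio test, |a_{n+1}/a_n| = [(5n + 6)/(5(n+1) + 6)] · 5·7/(64·10) → 7/128.
Since the exponent of (u − 5) increases by 2 each term, convergence requires |u − 5|² < 128/7, hence R = 8√14/7.

R = 8√14/7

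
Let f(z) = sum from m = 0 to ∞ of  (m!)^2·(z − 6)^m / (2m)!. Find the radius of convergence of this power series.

Apply the ratio test: |a_{m+1}| / |a_m| = (m+1)²/[(2m+1)·(2m+2)], which tends to 1/4 as m → ∞.
The series converges when 1/4 · |z − 6| < 1, giving R = 4.

R = 4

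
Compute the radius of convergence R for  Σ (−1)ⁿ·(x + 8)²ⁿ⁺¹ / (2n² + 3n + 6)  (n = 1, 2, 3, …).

R = 1

The ratio of consecutive coefficients is (2n² + 3n + 6)/(2(n+1)² + 3(n+1) + 6) → 1.
Since the exponent of (x + 8) increases by 2 each term, convergence requires |x + 8|² < 1, hence R = 1.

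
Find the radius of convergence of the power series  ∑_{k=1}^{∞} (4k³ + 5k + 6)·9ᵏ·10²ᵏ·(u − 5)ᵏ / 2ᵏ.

The ratio of consecutive coefficients is [(4(k+1)³ + 5(k+1) + 6)/(4k³ + 5k + 6)] · 9·100/2 → 450.
The series converges when 450 · |u − 5| < 1, giving R = 1/450.

R = 1/450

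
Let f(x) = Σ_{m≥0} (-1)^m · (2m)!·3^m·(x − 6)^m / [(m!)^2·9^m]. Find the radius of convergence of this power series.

R = 3/4

Apply the ratio test: |a_{m+1}| / |a_m| = (2m+1)·(2m+2)/(m+1)² · 3/9, which tends to 4/3 as m → ∞.
Hence the series converges for |x − 6| < 1/(4/3) = 3/4, so the radius of convergence is 3/4.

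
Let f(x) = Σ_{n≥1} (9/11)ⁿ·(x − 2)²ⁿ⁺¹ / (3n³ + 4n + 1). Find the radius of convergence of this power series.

Apply the ratio test: |a_{n+1}| / |a_n| = [(3n³ + 4n + 1)/(3(n+1)³ + 4(n+1) + 1)] · 9/11, which tends to 9/11 as n → ∞.
Writing y = (x − 2)², the series in y has radius 11/9, so |x − 2| < √(11/9) and R = √11/3.

R = √11/3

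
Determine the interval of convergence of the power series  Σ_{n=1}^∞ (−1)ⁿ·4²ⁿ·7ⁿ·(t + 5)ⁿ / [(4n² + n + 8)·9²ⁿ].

Ratio test: |a_{n+1}/a_n| = [(4n² + n + 8)/(4(n+1)² + (n+1) + 8)] · 16·7/81 → 112/81 as n → ∞.
Thus R = 1/(112/81) = 81/112.
At t = -479/112: the series is dominated by a constant times Σ 1/n², which converges (p = 2 > 1).
At t = -641/112: the terms are on the order of 1/n², so the series converges absolutely by comparison with the p-series (p = 2 > 1).

[-641/112, -479/112]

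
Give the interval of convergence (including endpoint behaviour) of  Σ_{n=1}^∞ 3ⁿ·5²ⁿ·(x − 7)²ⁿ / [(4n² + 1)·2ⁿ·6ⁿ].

[33/5, 37/5]

By the ratio test, |a_{n+1}/a_n| = [(4n² + 1)/(4(n+1)² + 1)] · 3·25/(2·6) → 25/4.
Successive powers of (x − 7) differ by 2, so the series converges when |x − 7|² · 25/4 < 1, i.e. |x − 7| < √(4/25) = 2/5. So R = 2/5.
Endpoint x = 37/5: the series is dominated by a constant times Σ 1/n², which converges (p = 2 > 1).
At x = 33/5: the terms are on the order of 1/n², so the series converges absolutely by comparison with the p-series (p = 2 > 1).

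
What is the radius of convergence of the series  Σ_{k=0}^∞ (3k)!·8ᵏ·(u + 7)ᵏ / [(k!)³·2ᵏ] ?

Apply the ratio test: |a_{k+1}| / |a_k| = (3k+1)·(3k+2)·(3k+3)/(k+1)³ · 8/2, which tends to 108 as k → ∞.
The series converges when 108 · |u + 7| < 1, giving R = 1/108.

R = 1/108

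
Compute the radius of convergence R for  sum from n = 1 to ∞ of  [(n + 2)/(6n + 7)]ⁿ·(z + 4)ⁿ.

Root test: |a_n|^(1/n) = (n + 2)/(6n + 7) → 1/6.
The series converges when 1/6 · |z + 4| < 1, giving R = 6.

R = 6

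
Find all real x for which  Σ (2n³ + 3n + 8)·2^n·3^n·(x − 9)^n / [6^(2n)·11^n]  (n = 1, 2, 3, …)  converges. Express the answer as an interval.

(-57, 75)

Ratio test: |a_{n+1}/a_n| = [(2(n+1)³ + 3(n+1) + 8)/(2n³ + 3n + 8)] · 2·3/(36·11) → 1/66 as n → ∞.
Hence the series converges for |x − 9| < 1/(1/66) = 66, so the radius of convergence is 66.
When x = 75, the terms do not tend to 0, so the series diverges.
When x = -57, the n-th term does not approach 0; divergence by the term test.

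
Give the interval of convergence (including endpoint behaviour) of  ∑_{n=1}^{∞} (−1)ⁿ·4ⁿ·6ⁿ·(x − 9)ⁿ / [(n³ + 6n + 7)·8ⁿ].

The ratio of consecutive coefficients is [(n³ + 6n + 7)/((n+1)³ + 6(n+1) + 7)] · 4·6/8 → 3.
Thus R = 1/(3) = 1/3.
Endpoint x = 28/3: absolute convergence follows by limit comparison with Σ 1/n³.
Endpoint x = 26/3: the series is dominated by a constant times Σ 1/n³, which converges (p = 3 > 1).

[26/3, 28/3]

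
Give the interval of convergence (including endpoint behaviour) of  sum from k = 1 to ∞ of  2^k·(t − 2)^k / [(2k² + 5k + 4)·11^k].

[-7/2, 15/2]

Apply the ratio test: |a_{k+1}| / |a_k| = [(2k² + 5k + 4)/(2(k+1)² + 5(k+1) + 4)] · 2/11, which tends to 2/11 as k → ∞.
Thus R = 1/(2/11) = 11/2.
When t = 15/2, the series is dominated by a constant times Σ 1/k², which converges (p = 2 > 1).
When t = -7/2, absolute convergence follows by limit comparison with Σ 1/k².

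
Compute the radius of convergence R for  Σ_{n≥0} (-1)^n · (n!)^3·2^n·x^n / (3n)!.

R = 27/2

Apply the ratio test: |a_{n+1}| / |a_n| = (n+1)³/[(3n+1)·(3n+2)·(3n+3)] · 2, which tends to 2/27 as n → ∞.
Thus R = 1/(2/27) = 27/2.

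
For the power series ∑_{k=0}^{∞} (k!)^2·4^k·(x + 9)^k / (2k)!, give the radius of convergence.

Ratio test: |a_{k+1}/a_k| = (k+1)²/[(2k+1)·(2k+2)] · 4 → 1 as k → ∞.
Hence R = 1.

R = 1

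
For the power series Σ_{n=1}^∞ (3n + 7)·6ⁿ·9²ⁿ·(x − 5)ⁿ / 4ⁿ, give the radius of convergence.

R = 2/243

Ratio test: |a_{n+1}/a_n| = [(3(n+1) + 7)/(3n + 7)] · 6·81/4 → 243/2 as n → ∞.
The series converges when 243/2 · |x − 5| < 1, giving R = 2/243.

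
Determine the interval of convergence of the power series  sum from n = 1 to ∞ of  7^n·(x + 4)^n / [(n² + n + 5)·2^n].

[-30/7, -26/7]

By the ratio test, |a_{n+1}/a_n| = [(n² + n + 5)/((n+1)² + (n+1) + 5)] · 7/2 → 7/2.
Thus R = 1/(7/2) = 2/7.
Endpoint x = -26/7: the terms are on the order of 1/n², so the series converges absolutely by comparison with the p-series (p = 2 > 1).
Endpoint x = -30/7: the terms are on the order of 1/n², so the series converges absolutely by comparison with the p-series (p = 2 > 1).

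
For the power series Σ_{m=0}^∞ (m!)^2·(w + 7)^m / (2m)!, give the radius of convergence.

R = 4

By the ratio test, |a_{m+1}/a_m| = (m+1)²/[(2m+1)·(2m+2)] → 1/4.
The series converges when 1/4 · |w + 7| < 1, giving R = 4.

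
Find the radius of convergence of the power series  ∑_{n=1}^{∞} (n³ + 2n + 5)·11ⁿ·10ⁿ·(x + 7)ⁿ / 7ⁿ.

R = 7/110

Apply the ratio test: |a_{n+1}| / |a_n| = [((n+1)³ + 2(n+1) + 5)/(n³ + 2n + 5)] · 11·10/7, which tends to 110/7 as n → ∞.
Thus R = 1/(110/7) = 7/110.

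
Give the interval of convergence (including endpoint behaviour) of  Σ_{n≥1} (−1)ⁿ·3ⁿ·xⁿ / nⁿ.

By the Cauchy root test, |a_n|^(1/n) = 3/n → 0.
The limit is 0 for every x, so R = ∞.

(−∞, ∞)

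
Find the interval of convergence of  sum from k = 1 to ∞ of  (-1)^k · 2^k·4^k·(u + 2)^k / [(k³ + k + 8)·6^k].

The ratio of consecutive coefficients is [(k³ + k + 8)/((k+1)³ + (k+1) + 8)] · 2·4/6 → 4/3.
The series converges when 4/3 · |u + 2| < 1, giving R = 3/4.
Endpoint u = -5/4: the terms are on the order of 1/k³, so the series converges absolutely by comparison with the p-series (p = 3 > 1).
At u = -11/4: absolute convergence follows by limit comparison with Σ 1/k³.

[-11/4, -5/4]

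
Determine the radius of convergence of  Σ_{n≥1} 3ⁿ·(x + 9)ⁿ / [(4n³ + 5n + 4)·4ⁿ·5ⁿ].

R = 20/3

By the ratio test, |a_{n+1}/a_n| = [(4n³ + 5n + 4)/(4(n+1)³ + 5(n+1) + 4)] · 3/(4·5) → 3/20.
Convergence for |x + 9| · 3/20 < 1, i.e. |x + 9| < 20/3. So R = 20/3.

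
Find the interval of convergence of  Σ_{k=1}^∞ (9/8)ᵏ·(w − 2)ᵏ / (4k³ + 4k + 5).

[10/9, 26/9]

By the ratio test, |a_{k+1}/a_k| = [(4k³ + 4k + 5)/(4(k+1)³ + 4(k+1) + 5)] · 9/8 → 9/8.
The series converges when 9/8 · |w − 2| < 1, giving R = 8/9.
Endpoint w = 26/9: the terms are on the order of 1/k³, so the series converges absolutely by comparison with the p-series (p = 3 > 1).
Endpoint w = 10/9: absolute convergence follows by limit comparison with Σ 1/k³.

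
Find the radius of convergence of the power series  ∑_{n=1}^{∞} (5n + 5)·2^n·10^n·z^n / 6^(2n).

R = 9/5

By the ratio test, |a_{n+1}/a_n| = [(5(n+1) + 5)/(5n + 5)] · 2·10/36 → 5/9.
Convergence for |z| · 5/9 < 1, i.e. |z| < 9/5. So R = 9/5.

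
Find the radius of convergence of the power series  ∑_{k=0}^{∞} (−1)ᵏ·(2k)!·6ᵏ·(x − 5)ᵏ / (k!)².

R = 1/24

By the ratio test, |a_{k+1}/a_k| = (2k+1)·(2k+2)/(k+1)² · 6 → 24.
Hence the series converges for |x − 5| < 1/(24) = 1/24, so the radius of convergence is 1/24.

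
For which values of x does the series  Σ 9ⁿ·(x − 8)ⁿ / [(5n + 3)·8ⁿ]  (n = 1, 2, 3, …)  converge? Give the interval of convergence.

Ratio test: |a_{n+1}/a_n| = [(5n + 3)/(5(n+1) + 3)] · 9/8 → 9/8 as n → ∞.
Hence the series converges for |x − 8| < 1/(9/8) = 8/9, so the radius of convergence is 8/9.
At x = 80/9: the terms behave like c/n; limit comparison with the harmonic series gives divergence.
Endpoint x = 64/9: convergence follows from the alternating series test (terms decrease monotonically to 0).

[64/9, 80/9)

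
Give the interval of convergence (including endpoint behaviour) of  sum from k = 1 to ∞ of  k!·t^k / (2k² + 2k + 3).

{0}

Ratio test: |a_{k+1}/a_k| = (k+1) · (2k² + 2k + 3)/(2(k+1)² + 2(k+1) + 3) → ∞ as k → ∞.
The terms grow without bound for any t ≠ 0, so R = 0 (convergence only at t = 0).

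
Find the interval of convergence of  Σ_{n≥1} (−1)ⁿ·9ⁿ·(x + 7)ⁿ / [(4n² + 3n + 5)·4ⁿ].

[-67/9, -59/9]

The ratio of consecutive coefficients is [(4n² + 3n + 5)/(4(n+1)² + 3(n+1) + 5)] · 9/4 → 9/4.
Convergence for |x + 7| · 9/4 < 1, i.e. |x + 7| < 4/9. So R = 4/9.
Endpoint x = -59/9: the series is dominated by a constant times Σ 1/n², which converges (p = 2 > 1).
Check x = -67/9: absolute convergence follows by limit comparison with Σ 1/n².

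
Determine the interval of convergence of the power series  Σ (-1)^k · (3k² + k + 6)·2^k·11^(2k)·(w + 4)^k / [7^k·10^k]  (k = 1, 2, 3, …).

(-519/121, -449/121)

Apply the ratio test: |a_{k+1}| / |a_k| = [(3(k+1)² + (k+1) + 6)/(3k² + k + 6)] · 2·121/(7·10), which tends to 121/35 as k → ∞.
Convergence for |w + 4| · 121/35 < 1, i.e. |w + 4| < 35/121. So R = 35/121.
At w = -449/121: the terms do not tend to 0, so the series diverges.
Endpoint w = -519/121: the k-th term does not approach 0; divergence by the term test.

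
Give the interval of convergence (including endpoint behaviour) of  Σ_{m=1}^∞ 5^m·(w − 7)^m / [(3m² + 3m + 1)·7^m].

Ratio test: |a_{m+1}/a_m| = [(3m² + 3m + 1)/(3(m+1)² + 3(m+1) + 1)] · 5/7 → 5/7 as m → ∞.
Thus R = 1/(5/7) = 7/5.
At w = 42/5: the terms are on the order of 1/m², so the series converges absolutely by comparison with the p-series (p = 2 > 1).
Check w = 28/5: the terms are on the order of 1/m², so the series converges absolutely by comparison with the p-series (p = 2 > 1).

[28/5, 42/5]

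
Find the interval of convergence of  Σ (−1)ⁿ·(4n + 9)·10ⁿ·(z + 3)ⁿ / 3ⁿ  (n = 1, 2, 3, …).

Ratio test: |a_{n+1}/a_n| = [(4(n+1) + 9)/(4n + 9)] · 10/3 → 10/3 as n → ∞.
The series converges when 10/3 · |z + 3| < 1, giving R = 3/10.
At z = -27/10: the n-th term does not approach 0; divergence by the term test.
Endpoint z = -33/10: the terms have absolute value of order n, which does not tend to 0, so the series diverges by the divergence test.

(-33/10, -27/10)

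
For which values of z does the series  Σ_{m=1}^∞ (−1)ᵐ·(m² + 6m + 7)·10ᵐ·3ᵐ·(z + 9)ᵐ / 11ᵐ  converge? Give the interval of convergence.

(-281/30, -259/30)

The ratio of consecutive coefficients is [((m+1)² + 6(m+1) + 7)/(m² + 6m + 7)] · 10·3/11 → 30/11.
Hence the series converges for |z + 9| < 1/(30/11) = 11/30, so the radius of convergence is 11/30.
Check z = -259/30: the terms do not tend to 0, so the series diverges.
Endpoint z = -281/30: the m-th term does not approach 0; divergence by the term test.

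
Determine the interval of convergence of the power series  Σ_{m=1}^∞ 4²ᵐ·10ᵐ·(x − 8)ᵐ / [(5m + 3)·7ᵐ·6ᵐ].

[619/80, 661/80)

The ratio of consecutive coefficients is [(5m + 3)/(5(m+1) + 3)] · 16·10/(7·6) → 80/21.
Hence the series converges for |x − 8| < 1/(80/21) = 21/80, so the radius of convergence is 21/80.
Endpoint x = 661/80: the terms are asymptotic to a nonzero constant times 1/m, so the series diverges by limit comparison with Σ 1/m.
Check x = 619/80: convergence follows from the alternating series test (terms decrease monotonically to 0).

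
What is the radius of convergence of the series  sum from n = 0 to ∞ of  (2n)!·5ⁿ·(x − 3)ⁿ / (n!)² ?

Apply the ratio test: |a_{n+1}| / |a_n| = (2n+1)·(2n+2)/(n+1)² · 5, which tends to 20 as n → ∞.
Hence the series converges for |x − 3| < 1/(20) = 1/20, so the radius of convergence is 1/20.

R = 1/20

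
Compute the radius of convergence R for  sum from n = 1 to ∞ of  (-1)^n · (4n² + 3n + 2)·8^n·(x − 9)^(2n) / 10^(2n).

Apply the ratio test: |a_{n+1}| / |a_n| = [(4(n+1)² + 3(n+1) + 2)/(4n² + 3n + 2)] · 8/100, which tends to 2/25 as n → ∞.
Successive powers of (x − 9) differ by 2, so the series converges when |x − 9|² · 2/25 < 1, i.e. |x − 9| < √(25/2). So R = 5√2/2.

R = 5√2/2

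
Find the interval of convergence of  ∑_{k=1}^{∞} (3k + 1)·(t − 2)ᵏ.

(1, 3)

By the ratio test, |a_{k+1}/a_k| = (3(k+1) + 1)/(3k + 1) → 1.
So the series converges when |t − 2| < 1 and diverges when |t − 2| > 1; R = 1.
Endpoint t = 3: the k-th term does not approach 0; divergence by the term test.
Endpoint t = 1: the terms do not tend to 0, so the series diverges.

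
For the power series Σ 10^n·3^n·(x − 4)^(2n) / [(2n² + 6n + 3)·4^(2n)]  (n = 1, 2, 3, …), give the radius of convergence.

By the ratio test, |a_{n+1}/a_n| = [(2n² + 6n + 3)/(2(n+1)² + 6(n+1) + 3)] · 10·3/16 → 15/8.
Writing y = (x − 4)², the series in y has radius 8/15, so |x − 4| < √(8/15) and R = 2√30/15.

R = 2√30/15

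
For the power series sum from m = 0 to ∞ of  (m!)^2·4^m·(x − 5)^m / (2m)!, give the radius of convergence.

R = 1

Apply the ratio test: |a_{m+1}| / |a_m| = (m+1)²/[(2m+1)·(2m+2)] · 4, which tends to 1 as m → ∞.
Convergence for |x − 5| < 1, so R = 1.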